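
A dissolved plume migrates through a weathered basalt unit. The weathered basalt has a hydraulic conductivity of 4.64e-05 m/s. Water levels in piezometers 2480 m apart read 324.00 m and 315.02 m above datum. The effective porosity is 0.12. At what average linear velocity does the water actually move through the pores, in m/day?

Convert K: 4.64e-05 m/s × 86400 = 4.009 m/day.
Hydraulic gradient i = (324.00 − 315.02) / 2480 = 8.98 / 2480 = 0.003621.
Darcy flux q = K · i = 4.009 × 0.003621 = 0.01452 m/day.
Seepage velocity v = q / n_e = 0.01452 / 0.12 = 0.1210 m/day.

0.121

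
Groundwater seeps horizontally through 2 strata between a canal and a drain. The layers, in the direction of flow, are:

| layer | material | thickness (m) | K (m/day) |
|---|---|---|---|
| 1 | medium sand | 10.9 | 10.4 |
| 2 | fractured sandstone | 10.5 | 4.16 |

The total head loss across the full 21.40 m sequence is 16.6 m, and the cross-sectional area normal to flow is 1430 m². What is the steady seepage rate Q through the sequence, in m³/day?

6650

Flow is perpendicular to layering, so the layers act in series and the equivalent K is the thickness-weighted harmonic mean.
Total thickness L = 10.9 + 10.5 = 21.40 m.
Σ(b_i/K_i) = 10.9/10.4 + 10.5/4.16 = 3.572 d.
K_eq = L / Σ(b_i/K_i) = 21.40 / 3.572 = 5.991 m/day.
Q = K_eq · A · (Δh/L) = 5.991 × 1430 × (16.6/21.40) = 6645 m³/day.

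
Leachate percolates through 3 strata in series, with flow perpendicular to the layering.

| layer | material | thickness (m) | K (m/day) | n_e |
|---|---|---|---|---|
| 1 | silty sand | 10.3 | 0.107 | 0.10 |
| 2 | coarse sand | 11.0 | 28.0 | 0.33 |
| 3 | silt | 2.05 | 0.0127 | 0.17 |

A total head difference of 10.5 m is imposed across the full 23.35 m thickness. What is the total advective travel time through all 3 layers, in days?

With flow normal to the layers, continuity requires the same specific discharge q through every layer.
Σ(b_i/K_i) = 10.3/0.107 + 11.0/28.0 + 2.05/0.0127 = 258.1 d.
q = Δh / Σ(b_i/K_i) = 10.5 / 258.1 = 0.04069 m/day.
In each layer the seepage velocity is v_i = q/n_i, so the layer transit time is t_i = b_i·n_i / q:
  layer 1 (silty sand): t_1 = 10.3 × 0.10 / 0.04069 = 25.32 d
  layer 2 (coarse sand): t_2 = 11.0 × 0.33 / 0.04069 = 89.22 d
  layer 3 (silt): t_3 = 2.05 × 0.17 / 0.04069 = 8.566 d
Total t = Σ t_i = 123.1 days.

123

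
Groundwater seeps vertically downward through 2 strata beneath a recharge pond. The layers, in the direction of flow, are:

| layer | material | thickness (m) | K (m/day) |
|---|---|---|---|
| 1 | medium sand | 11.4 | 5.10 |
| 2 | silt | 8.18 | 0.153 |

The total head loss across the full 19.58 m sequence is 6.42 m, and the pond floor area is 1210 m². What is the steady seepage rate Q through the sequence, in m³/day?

139

Flow is perpendicular to layering, so the layers act in series and the equivalent K is the thickness-weighted harmonic mean.
Total thickness L = 11.4 + 8.18 = 19.58 m.
Σ(b_i/K_i) = 11.4/5.10 + 8.18/0.153 = 55.70 d.
K_eq = L / Σ(b_i/K_i) = 19.58 / 55.70 = 0.3515 m/day.
Q = K_eq · A · (Δh/L) = 0.3515 × 1210 × (6.42/19.58) = 139.5 m³/day.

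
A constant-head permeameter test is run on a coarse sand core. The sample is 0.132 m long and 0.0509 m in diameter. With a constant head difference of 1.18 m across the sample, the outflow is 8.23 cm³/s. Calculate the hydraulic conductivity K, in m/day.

Cross-sectional area A = π·(d/2)² = π × (0.0509/2)² = 0.002035 m².
Convert discharge: 8.23 cm³/s = 8.230e-06 m³/s.
Darcy's law rearranged: K = Q·L / (A·Δh) = 8.230e-06 × 0.132 / (0.002035 × 1.18) = 0.0004524 m/s = 39.09 m/day.

39.1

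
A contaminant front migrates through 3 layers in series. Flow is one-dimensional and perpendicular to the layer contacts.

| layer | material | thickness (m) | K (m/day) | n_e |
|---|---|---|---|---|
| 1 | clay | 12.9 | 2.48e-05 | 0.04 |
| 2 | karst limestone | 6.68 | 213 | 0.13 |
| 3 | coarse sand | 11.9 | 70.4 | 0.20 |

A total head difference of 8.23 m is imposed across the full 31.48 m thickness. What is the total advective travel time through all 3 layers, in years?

With flow normal to the layers, continuity requires the same specific discharge q through every layer.
Σ(b_i/K_i) = 12.9/2.48e-05 + 6.68/213 + 11.9/70.4 = 5.202e+05 d.
q = Δh / Σ(b_i/K_i) = 8.23 / 5.202e+05 = 1.582e-05 m/day.
In each layer the seepage velocity is v_i = q/n_i, so the layer transit time is t_i = b_i·n_i / q:
  layer 1 (clay): t_1 = 12.9 × 0.04 / 1.582e-05 = 32613 d
  layer 2 (karst limestone): t_2 = 6.68 × 0.13 / 1.582e-05 = 54886 d
  layer 3 (coarse sand): t_3 = 11.9 × 0.20 / 1.582e-05 = 1.504e+05 d
Total t = Σ t_i = 2.379e+05 days = 651.4 years.

651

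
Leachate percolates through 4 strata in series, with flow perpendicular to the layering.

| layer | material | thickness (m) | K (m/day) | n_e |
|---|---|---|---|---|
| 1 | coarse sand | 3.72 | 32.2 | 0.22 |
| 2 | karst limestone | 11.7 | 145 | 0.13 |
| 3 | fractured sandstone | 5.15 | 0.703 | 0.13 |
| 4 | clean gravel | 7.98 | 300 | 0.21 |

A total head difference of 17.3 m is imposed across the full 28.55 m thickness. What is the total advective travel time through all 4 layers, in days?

With flow normal to the layers, continuity requires the same specific discharge q through every layer.
Σ(b_i/K_i) = 3.72/32.2 + 11.7/145 + 5.15/0.703 + 7.98/300 = 7.549 d.
q = Δh / Σ(b_i/K_i) = 17.3 / 7.549 = 2.292 m/day.
In each layer the seepage velocity is v_i = q/n_i, so the layer transit time is t_i = b_i·n_i / q:
  layer 1 (coarse sand): t_1 = 3.72 × 0.22 / 2.292 = 0.3571 d
  layer 2 (karst limestone): t_2 = 11.7 × 0.13 / 2.292 = 0.6637 d
  layer 3 (fractured sandstone): t_3 = 5.15 × 0.13 / 2.292 = 0.2921 d
  layer 4 (clean gravel): t_4 = 7.98 × 0.21 / 2.292 = 0.7312 d
Total t = Σ t_i = 2.044 days.

2.04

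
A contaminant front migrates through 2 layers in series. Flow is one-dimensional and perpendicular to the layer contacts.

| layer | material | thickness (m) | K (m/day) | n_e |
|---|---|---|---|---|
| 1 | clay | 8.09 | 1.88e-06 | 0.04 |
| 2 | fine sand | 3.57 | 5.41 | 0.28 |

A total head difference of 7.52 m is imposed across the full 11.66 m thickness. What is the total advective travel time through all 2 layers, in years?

2070

With flow normal to the layers, continuity requires the same specific discharge q through every layer.
Σ(b_i/K_i) = 8.09/1.88e-06 + 3.57/5.41 = 4.303e+06 d.
q = Δh / Σ(b_i/K_i) = 7.52 / 4.303e+06 = 1.748e-06 m/day.
In each layer the seepage velocity is v_i = q/n_i, so the layer transit time is t_i = b_i·n_i / q:
  layer 1 (clay): t_1 = 8.09 × 0.04 / 1.748e-06 = 1.852e+05 d
  layer 2 (fine sand): t_2 = 3.57 × 0.28 / 1.748e-06 = 5.720e+05 d
Total t = Σ t_i = 7.572e+05 days = 2073 years.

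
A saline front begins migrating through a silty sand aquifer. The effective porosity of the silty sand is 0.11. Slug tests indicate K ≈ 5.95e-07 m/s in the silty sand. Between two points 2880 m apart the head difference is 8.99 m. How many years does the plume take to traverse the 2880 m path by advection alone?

5410

Convert K: 5.95e-07 m/s × 86400 = 0.05141 m/day.
Hydraulic gradient i = Δh / L = 8.99 / 2880 = 0.003122.
Darcy flux q = K · i = 0.05141 × 0.003122 = 0.0001605 m/day.
Seepage velocity v = q / n_e = 0.0001605 / 0.11 = 0.001459 m/day.
Travel time t = L / v = 2880 / 0.001459 = 1.974e+06 days = 5405 years.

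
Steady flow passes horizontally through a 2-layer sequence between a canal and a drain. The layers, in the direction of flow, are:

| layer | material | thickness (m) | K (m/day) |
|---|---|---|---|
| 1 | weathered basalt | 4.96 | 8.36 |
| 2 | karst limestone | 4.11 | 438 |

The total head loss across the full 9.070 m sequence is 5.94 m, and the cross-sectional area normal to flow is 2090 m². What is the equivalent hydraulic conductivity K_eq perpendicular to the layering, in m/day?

15.0

Flow is perpendicular to layering, so the layers act in series and the equivalent K is the thickness-weighted harmonic mean.
Total thickness L = 4.96 + 4.11 = 9.070 m.
Σ(b_i/K_i) = 4.96/8.36 + 4.11/438 = 0.6027 d.
K_eq = L / Σ(b_i/K_i) = 9.070 / 0.6027 = 15.05 m/day.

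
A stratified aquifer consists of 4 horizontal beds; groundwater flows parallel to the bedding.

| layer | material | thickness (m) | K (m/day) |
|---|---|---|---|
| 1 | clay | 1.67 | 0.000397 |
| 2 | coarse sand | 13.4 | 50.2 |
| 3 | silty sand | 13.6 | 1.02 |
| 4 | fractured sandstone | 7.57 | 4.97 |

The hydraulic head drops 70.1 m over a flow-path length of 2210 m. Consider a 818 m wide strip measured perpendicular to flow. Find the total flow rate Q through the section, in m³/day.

Flow is parallel to layering, so each bed carries its own Darcy discharge and the transmissivities add.
Σ(K_i·b_i) = 0.000397×1.67 + 50.2×13.4 + 1.02×13.6 + 4.97×7.57 = 724.2 m²/day.
Hydraulic gradient i = Δh / L = 70.1 / 2210 = 0.03172.
Q = Σ(K_i·b_i) · W · i = 724.2 × 818 × 0.03172 = 18790 m³/day.

18800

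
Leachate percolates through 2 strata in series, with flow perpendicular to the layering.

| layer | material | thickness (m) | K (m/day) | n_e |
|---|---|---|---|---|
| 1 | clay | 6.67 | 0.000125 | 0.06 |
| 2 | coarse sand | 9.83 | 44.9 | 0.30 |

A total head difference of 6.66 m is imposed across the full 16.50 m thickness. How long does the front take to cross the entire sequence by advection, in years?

73.5

With flow normal to the layers, continuity requires the same specific discharge q through every layer.
Σ(b_i/K_i) = 6.67/0.000125 + 9.83/44.9 = 53360 d.
q = Δh / Σ(b_i/K_i) = 6.66 / 53360 = 0.0001248 m/day.
In each layer the seepage velocity is v_i = q/n_i, so the layer transit time is t_i = b_i·n_i / q:
  layer 1 (clay): t_1 = 6.67 × 0.06 / 0.0001248 = 3206 d
  layer 2 (coarse sand): t_2 = 9.83 × 0.30 / 0.0001248 = 23628 d
Total t = Σ t_i = 26834 days = 73.47 years.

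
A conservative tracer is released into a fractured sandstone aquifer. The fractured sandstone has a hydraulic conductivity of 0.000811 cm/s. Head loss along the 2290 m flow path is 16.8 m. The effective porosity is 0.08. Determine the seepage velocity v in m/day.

Convert K: 0.000811 cm/s × 864 = 0.7007 m/day.
Hydraulic gradient i = Δh / L = 16.8 / 2290 = 0.007336.
Darcy flux q = K · i = 0.7007 × 0.007336 = 0.005141 m/day.
Seepage velocity v = q / n_e = 0.005141 / 0.08 = 0.06426 m/day.

0.0643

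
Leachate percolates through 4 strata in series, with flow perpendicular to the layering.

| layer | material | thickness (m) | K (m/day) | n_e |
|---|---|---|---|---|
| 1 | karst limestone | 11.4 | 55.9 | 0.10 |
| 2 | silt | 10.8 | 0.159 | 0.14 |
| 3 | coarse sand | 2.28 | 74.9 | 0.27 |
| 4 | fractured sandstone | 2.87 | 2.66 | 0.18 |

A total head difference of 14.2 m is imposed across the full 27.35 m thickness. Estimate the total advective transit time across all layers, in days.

With flow normal to the layers, continuity requires the same specific discharge q through every layer.
Σ(b_i/K_i) = 11.4/55.9 + 10.8/0.159 + 2.28/74.9 + 2.87/2.66 = 69.24 d.
q = Δh / Σ(b_i/K_i) = 14.2 / 69.24 = 0.2051 m/day.
In each layer the seepage velocity is v_i = q/n_i, so the layer transit time is t_i = b_i·n_i / q:
  layer 1 (karst limestone): t_1 = 11.4 × 0.10 / 0.2051 = 5.559 d
  layer 2 (silt): t_2 = 10.8 × 0.14 / 0.2051 = 7.372 d
  layer 3 (coarse sand): t_3 = 2.28 × 0.27 / 0.2051 = 3.002 d
  layer 4 (fractured sandstone): t_4 = 2.87 × 0.18 / 0.2051 = 2.519 d
Total t = Σ t_i = 18.45 days.

18.5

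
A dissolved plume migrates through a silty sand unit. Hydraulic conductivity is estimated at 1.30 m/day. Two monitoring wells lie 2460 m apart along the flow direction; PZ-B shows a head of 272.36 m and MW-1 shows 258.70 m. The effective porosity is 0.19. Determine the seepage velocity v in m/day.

Hydraulic gradient i = (272.36 − 258.70) / 2460 = 13.66 / 2460 = 0.005553.
Darcy flux q = K · i = 1.300 × 0.005553 = 0.007219 m/day.
Seepage velocity v = q / n_e = 0.007219 / 0.19 = 0.03799 m/day.

0.0380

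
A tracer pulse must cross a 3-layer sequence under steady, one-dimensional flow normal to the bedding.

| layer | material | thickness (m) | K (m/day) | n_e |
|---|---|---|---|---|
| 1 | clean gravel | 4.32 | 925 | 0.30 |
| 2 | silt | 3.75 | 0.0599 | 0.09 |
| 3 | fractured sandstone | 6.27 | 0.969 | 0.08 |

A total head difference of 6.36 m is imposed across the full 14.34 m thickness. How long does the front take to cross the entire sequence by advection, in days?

With flow normal to the layers, continuity requires the same specific discharge q through every layer.
Σ(b_i/K_i) = 4.32/925 + 3.75/0.0599 + 6.27/0.969 = 69.08 d.
q = Δh / Σ(b_i/K_i) = 6.36 / 69.08 = 0.09207 m/day.
In each layer the seepage velocity is v_i = q/n_i, so the layer transit time is t_i = b_i·n_i / q:
  layer 1 (clean gravel): t_1 = 4.32 × 0.30 / 0.09207 = 14.08 d
  layer 2 (silt): t_2 = 3.75 × 0.09 / 0.09207 = 3.666 d
  layer 3 (fractured sandstone): t_3 = 6.27 × 0.08 / 0.09207 = 5.448 d
Total t = Σ t_i = 23.19 days.

23.2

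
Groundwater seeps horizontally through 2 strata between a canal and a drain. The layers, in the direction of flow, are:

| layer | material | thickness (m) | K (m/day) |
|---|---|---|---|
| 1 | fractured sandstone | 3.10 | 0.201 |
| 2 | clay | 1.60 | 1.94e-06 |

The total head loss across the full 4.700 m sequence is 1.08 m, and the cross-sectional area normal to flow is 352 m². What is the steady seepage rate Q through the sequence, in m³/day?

0.000461

Flow is perpendicular to layering, so the layers act in series and the equivalent K is the thickness-weighted harmonic mean.
Total thickness L = 3.10 + 1.60 = 4.700 m.
Σ(b_i/K_i) = 3.10/0.201 + 1.60/1.94e-06 = 8.248e+05 d.
K_eq = L / Σ(b_i/K_i) = 4.700 / 8.248e+05 = 5.699e-06 m/day.
Q = K_eq · A · (Δh/L) = 5.699e-06 × 352 × (1.08/4.700) = 0.0004609 m³/day.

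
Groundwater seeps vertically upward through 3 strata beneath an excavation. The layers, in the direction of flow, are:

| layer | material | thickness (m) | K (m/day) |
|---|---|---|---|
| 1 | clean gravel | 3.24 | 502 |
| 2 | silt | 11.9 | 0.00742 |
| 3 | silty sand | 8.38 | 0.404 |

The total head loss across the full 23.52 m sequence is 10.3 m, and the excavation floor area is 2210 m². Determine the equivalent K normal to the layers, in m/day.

Flow is perpendicular to layering, so the layers act in series and the equivalent K is the thickness-weighted harmonic mean.
Total thickness L = 3.24 + 11.9 + 8.38 = 23.52 m.
Σ(b_i/K_i) = 3.24/502 + 11.9/0.00742 + 8.38/0.404 = 1625 d.
K_eq = L / Σ(b_i/K_i) = 23.52 / 1625 = 0.01448 m/day.

0.0145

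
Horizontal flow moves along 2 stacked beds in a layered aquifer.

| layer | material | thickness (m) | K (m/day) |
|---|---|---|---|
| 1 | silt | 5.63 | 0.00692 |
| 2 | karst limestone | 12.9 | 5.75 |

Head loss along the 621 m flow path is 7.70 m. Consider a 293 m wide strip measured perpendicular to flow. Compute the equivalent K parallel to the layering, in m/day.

4.01

Flow is parallel to layering, so each bed carries its own Darcy discharge and the transmissivities add.
Σ(K_i·b_i) = 0.00692×5.63 + 5.75×12.9 = 74.21 m²/day.
Total thickness b = 18.53 m, so K_eq = Σ(K_i·b_i)/b = 4.005 m/day.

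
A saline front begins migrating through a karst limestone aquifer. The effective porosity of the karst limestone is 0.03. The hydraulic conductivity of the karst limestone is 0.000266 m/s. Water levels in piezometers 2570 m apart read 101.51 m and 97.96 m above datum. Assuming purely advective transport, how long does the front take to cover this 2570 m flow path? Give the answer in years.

6.65

Convert K: 0.000266 m/s × 86400 = 22.98 m/day.
Hydraulic gradient i = (101.51 − 97.96) / 2570 = 3.55 / 2570 = 0.001381.
Darcy flux q = K · i = 22.98 × 0.001381 = 0.03175 m/day.
Seepage velocity v = q / n_e = 0.03175 / 0.03 = 1.058 m/day.
Travel time t = L / v = 2570 / 1.058 = 2429 days = 6.649 years.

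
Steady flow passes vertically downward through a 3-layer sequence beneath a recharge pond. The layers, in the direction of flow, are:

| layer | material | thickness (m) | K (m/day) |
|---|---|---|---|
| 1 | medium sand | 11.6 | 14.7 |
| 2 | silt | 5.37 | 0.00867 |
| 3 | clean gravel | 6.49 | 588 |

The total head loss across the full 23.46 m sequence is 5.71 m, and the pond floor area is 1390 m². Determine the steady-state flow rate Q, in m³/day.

Flow is perpendicular to layering, so the layers act in series and the equivalent K is the thickness-weighted harmonic mean.
Total thickness L = 11.6 + 5.37 + 6.49 = 23.46 m.
Σ(b_i/K_i) = 11.6/14.7 + 5.37/0.00867 + 6.49/588 = 620.2 d.
K_eq = L / Σ(b_i/K_i) = 23.46 / 620.2 = 0.03783 m/day.
Q = K_eq · A · (Δh/L) = 0.03783 × 1390 × (5.71/23.46) = 12.80 m³/day.

12.8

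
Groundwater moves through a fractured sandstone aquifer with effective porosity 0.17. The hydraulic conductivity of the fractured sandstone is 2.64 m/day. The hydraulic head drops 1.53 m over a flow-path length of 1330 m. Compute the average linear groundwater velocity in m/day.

Hydraulic gradient i = Δh / L = 1.53 / 1330 = 0.001150.
Darcy flux q = K · i = 2.640 × 0.001150 = 0.003037 m/day.
Seepage velocity v = q / n_e = 0.003037 / 0.17 = 0.01786 m/day.

0.0179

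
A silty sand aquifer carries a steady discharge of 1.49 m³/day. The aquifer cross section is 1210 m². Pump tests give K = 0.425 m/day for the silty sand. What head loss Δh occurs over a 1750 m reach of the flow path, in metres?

From Q = K·A·i, i = Q / (K·A) = 1.49 / (0.4250 × 1210) = 0.002897.
Head loss Δh = i · L = 0.002897 × 1750 = 5.070 m.

5.07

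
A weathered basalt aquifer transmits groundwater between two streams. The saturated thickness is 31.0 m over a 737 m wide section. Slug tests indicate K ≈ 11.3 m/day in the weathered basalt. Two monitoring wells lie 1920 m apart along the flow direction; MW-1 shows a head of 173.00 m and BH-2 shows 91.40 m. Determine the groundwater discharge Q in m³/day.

11000

Cross-sectional area A = 737 × 31.0 = 22847 m².
Hydraulic gradient i = (173.00 − 91.40) / 1920 = 81.6 / 1920 = 0.04250.
Darcy's law: Q = K · A · i = 11.30 × 22847 × 0.04250 = 10972 m³/day.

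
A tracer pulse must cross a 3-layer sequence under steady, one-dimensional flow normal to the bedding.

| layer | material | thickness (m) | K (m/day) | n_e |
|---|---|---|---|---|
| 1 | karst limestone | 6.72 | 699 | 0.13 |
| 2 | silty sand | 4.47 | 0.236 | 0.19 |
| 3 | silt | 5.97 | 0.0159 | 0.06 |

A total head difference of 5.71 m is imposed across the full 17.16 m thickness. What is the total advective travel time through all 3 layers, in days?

With flow normal to the layers, continuity requires the same specific discharge q through every layer.
Σ(b_i/K_i) = 6.72/699 + 4.47/0.236 + 5.97/0.0159 = 394.4 d.
q = Δh / Σ(b_i/K_i) = 5.71 / 394.4 = 0.01448 m/day.
In each layer the seepage velocity is v_i = q/n_i, so the layer transit time is t_i = b_i·n_i / q:
  layer 1 (karst limestone): t_1 = 6.72 × 0.13 / 0.01448 = 60.34 d
  layer 2 (silty sand): t_2 = 4.47 × 0.19 / 0.01448 = 58.67 d
  layer 3 (silt): t_3 = 5.97 × 0.06 / 0.01448 = 24.74 d
Total t = Σ t_i = 143.8 days.

144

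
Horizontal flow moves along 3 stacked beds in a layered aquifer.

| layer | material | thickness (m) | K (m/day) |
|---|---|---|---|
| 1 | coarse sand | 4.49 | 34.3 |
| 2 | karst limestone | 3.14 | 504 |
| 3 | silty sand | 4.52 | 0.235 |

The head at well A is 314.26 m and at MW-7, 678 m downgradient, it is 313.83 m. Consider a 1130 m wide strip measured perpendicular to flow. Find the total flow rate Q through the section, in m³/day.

1250

Flow is parallel to layering, so each bed carries its own Darcy discharge and the transmissivities add.
Σ(K_i·b_i) = 34.3×4.49 + 504×3.14 + 0.235×4.52 = 1738 m²/day.
Hydraulic gradient i = (314.26 − 313.83) / 678 = 0.43 / 678 = 0.0006342.
Q = Σ(K_i·b_i) · W · i = 1738 × 1130 × 0.0006342 = 1245 m³/day.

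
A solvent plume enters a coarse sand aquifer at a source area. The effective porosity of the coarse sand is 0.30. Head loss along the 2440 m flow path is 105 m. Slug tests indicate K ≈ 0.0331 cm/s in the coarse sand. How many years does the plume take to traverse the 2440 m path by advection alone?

Convert K: 0.0331 cm/s × 864 = 28.60 m/day.
Hydraulic gradient i = Δh / L = 105 / 2440 = 0.04303.
Darcy flux q = K · i = 28.60 × 0.04303 = 1.231 m/day.
Seepage velocity v = q / n_e = 1.231 / 0.30 = 4.102 m/day.
Travel time t = L / v = 2440 / 4.102 = 594.8 days = 1.628 years.

1.63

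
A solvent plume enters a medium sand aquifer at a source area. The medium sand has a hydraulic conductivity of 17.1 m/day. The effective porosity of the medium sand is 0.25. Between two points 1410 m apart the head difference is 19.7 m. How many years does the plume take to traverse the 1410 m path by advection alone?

4.04

Hydraulic gradient i = Δh / L = 19.7 / 1410 = 0.01397.
Darcy flux q = K · i = 17.10 × 0.01397 = 0.2389 m/day.
Seepage velocity v = q / n_e = 0.2389 / 0.25 = 0.9557 m/day.
Travel time t = L / v = 1410 / 0.9557 = 1475 days = 4.039 years.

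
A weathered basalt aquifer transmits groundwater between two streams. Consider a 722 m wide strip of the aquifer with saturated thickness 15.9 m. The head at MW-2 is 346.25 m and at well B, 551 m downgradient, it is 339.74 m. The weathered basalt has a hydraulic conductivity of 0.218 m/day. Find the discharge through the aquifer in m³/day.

29.6

Cross-sectional area A = 722 × 15.9 = 11480 m².
Hydraulic gradient i = (346.25 − 339.74) / 551 = 6.51 / 551 = 0.01181.
Darcy's law: Q = K · A · i = 0.2180 × 11480 × 0.01181 = 29.57 m³/day.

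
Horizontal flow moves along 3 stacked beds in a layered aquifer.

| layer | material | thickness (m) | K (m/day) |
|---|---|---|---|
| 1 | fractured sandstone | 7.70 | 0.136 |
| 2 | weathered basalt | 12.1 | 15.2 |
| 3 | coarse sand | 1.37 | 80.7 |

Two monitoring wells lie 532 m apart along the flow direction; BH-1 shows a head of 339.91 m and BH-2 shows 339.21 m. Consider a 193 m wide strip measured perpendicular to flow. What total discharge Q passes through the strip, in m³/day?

Flow is parallel to layering, so each bed carries its own Darcy discharge and the transmissivities add.
Σ(K_i·b_i) = 0.136×7.70 + 15.2×12.1 + 80.7×1.37 = 295.5 m²/day.
Hydraulic gradient i = (339.91 − 339.21) / 532 = 0.7 / 532 = 0.001316.
Q = Σ(K_i·b_i) · W · i = 295.5 × 193 × 0.001316 = 75.05 m³/day.

75.0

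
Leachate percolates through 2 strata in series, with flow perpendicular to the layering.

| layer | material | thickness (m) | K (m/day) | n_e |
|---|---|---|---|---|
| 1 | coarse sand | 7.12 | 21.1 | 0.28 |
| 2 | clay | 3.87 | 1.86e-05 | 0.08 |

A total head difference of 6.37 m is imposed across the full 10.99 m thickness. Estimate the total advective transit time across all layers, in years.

With flow normal to the layers, continuity requires the same specific discharge q through every layer.
Σ(b_i/K_i) = 7.12/21.1 + 3.87/1.86e-05 = 2.081e+05 d.
q = Δh / Σ(b_i/K_i) = 6.37 / 2.081e+05 = 3.062e-05 m/day.
In each layer the seepage velocity is v_i = q/n_i, so the layer transit time is t_i = b_i·n_i / q:
  layer 1 (coarse sand): t_1 = 7.12 × 0.28 / 3.062e-05 = 65117 d
  layer 2 (clay): t_2 = 3.87 × 0.08 / 3.062e-05 = 10113 d
Total t = Σ t_i = 75230 days = 206.0 years.

206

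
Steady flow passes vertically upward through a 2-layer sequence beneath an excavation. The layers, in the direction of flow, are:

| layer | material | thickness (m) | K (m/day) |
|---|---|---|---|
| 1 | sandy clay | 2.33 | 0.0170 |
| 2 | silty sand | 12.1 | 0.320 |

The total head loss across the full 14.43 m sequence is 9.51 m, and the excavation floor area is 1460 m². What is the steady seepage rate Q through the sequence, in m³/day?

79.4

Flow is perpendicular to layering, so the layers act in series and the equivalent K is the thickness-weighted harmonic mean.
Total thickness L = 2.33 + 12.1 = 14.43 m.
Σ(b_i/K_i) = 2.33/0.0170 + 12.1/0.320 = 174.9 d.
K_eq = L / Σ(b_i/K_i) = 14.43 / 174.9 = 0.08252 m/day.
Q = K_eq · A · (Δh/L) = 0.08252 × 1460 × (9.51/14.43) = 79.40 m³/day.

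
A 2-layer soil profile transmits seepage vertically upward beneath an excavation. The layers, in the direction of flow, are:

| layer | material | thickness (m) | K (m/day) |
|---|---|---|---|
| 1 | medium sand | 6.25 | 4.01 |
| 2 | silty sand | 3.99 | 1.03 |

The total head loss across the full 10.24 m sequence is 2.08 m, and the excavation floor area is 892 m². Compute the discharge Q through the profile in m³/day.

Flow is perpendicular to layering, so the layers act in series and the equivalent K is the thickness-weighted harmonic mean.
Total thickness L = 6.25 + 3.99 = 10.24 m.
Σ(b_i/K_i) = 6.25/4.01 + 3.99/1.03 = 5.432 d.
K_eq = L / Σ(b_i/K_i) = 10.24 / 5.432 = 1.885 m/day.
Q = K_eq · A · (Δh/L) = 1.885 × 892 × (2.08/10.24) = 341.5 m³/day.

342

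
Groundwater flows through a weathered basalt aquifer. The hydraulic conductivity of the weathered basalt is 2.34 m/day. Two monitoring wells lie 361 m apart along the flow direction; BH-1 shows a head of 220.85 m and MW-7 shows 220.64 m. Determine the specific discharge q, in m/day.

0.00136

Hydraulic gradient i = (220.85 − 220.64) / 361 = 0.21 / 361 = 0.0005817.
Specific discharge q = K · i = 2.340 × 0.0005817 = 0.001361 m/day.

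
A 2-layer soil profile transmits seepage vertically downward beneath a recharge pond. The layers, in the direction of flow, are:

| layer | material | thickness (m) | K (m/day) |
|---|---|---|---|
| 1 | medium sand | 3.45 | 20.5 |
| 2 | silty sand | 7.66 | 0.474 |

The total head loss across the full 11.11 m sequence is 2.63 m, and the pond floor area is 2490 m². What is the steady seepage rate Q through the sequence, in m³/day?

401

Flow is perpendicular to layering, so the layers act in series and the equivalent K is the thickness-weighted harmonic mean.
Total thickness L = 3.45 + 7.66 = 11.11 m.
Σ(b_i/K_i) = 3.45/20.5 + 7.66/0.474 = 16.33 d.
K_eq = L / Σ(b_i/K_i) = 11.11 / 16.33 = 0.6804 m/day.
Q = K_eq · A · (Δh/L) = 0.6804 × 2490 × (2.63/11.11) = 401.1 m³/day.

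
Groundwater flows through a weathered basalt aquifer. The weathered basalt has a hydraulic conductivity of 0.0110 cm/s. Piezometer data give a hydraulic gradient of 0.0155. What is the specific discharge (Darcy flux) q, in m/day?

0.147

Convert K: 0.0110 cm/s × 864 = 9.504 m/day.
Hydraulic gradient i = 0.0155.
Specific discharge q = K · i = 9.504 × 0.01550 = 0.1473 m/day.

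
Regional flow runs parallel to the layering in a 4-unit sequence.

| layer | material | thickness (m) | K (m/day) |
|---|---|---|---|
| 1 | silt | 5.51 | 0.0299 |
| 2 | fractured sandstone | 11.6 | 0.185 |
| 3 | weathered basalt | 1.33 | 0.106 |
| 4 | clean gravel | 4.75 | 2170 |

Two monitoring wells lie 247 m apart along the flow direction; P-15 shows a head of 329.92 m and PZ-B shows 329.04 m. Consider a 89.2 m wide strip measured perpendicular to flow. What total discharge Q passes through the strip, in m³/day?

Flow is parallel to layering, so each bed carries its own Darcy discharge and the transmissivities add.
Σ(K_i·b_i) = 0.0299×5.51 + 0.185×11.6 + 0.106×1.33 + 2170×4.75 = 10310 m²/day.
Hydraulic gradient i = (329.92 − 329.04) / 247 = 0.88 / 247 = 0.003563.
Q = Σ(K_i·b_i) · W · i = 10310 × 89.2 × 0.003563 = 3276 m³/day.

3280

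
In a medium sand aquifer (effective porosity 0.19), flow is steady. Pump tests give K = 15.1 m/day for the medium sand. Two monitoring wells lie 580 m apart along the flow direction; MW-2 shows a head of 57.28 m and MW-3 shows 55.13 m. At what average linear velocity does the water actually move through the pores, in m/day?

0.295

Hydraulic gradient i = (57.28 − 55.13) / 580 = 2.15 / 580 = 0.003707.
Darcy flux q = K · i = 15.10 × 0.003707 = 0.05597 m/day.
Seepage velocity v = q / n_e = 0.05597 / 0.19 = 0.2946 m/day.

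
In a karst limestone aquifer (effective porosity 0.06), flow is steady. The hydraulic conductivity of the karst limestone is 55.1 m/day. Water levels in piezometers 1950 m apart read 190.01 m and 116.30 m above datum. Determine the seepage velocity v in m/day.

34.7

Hydraulic gradient i = (190.01 − 116.30) / 1950 = 73.71 / 1950 = 0.03780.
Darcy flux q = K · i = 55.10 × 0.03780 = 2.083 m/day.
Seepage velocity v = q / n_e = 2.083 / 0.06 = 34.71 m/day.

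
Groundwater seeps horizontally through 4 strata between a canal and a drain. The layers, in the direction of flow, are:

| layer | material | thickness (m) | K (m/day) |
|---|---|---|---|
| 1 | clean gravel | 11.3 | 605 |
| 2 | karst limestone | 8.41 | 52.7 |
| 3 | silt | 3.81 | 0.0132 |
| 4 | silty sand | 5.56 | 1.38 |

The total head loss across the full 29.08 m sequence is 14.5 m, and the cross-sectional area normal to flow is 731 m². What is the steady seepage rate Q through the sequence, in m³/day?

Flow is perpendicular to layering, so the layers act in series and the equivalent K is the thickness-weighted harmonic mean.
Total thickness L = 11.3 + 8.41 + 3.81 + 5.56 = 29.08 m.
Σ(b_i/K_i) = 11.3/605 + 8.41/52.7 + 3.81/0.0132 + 5.56/1.38 = 292.8 d.
K_eq = L / Σ(b_i/K_i) = 29.08 / 292.8 = 0.09930 m/day.
Q = K_eq · A · (Δh/L) = 0.09930 × 731 × (14.5/29.08) = 36.20 m³/day.

36.2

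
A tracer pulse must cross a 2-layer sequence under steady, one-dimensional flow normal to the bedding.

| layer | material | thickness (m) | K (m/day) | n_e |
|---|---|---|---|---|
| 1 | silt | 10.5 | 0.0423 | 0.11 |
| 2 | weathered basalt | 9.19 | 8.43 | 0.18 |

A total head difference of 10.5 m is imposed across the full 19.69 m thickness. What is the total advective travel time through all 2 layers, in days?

66.7

With flow normal to the layers, continuity requires the same specific discharge q through every layer.
Σ(b_i/K_i) = 10.5/0.0423 + 9.19/8.43 = 249.3 d.
q = Δh / Σ(b_i/K_i) = 10.5 / 249.3 = 0.04212 m/day.
In each layer the seepage velocity is v_i = q/n_i, so the layer transit time is t_i = b_i·n_i / q:
  layer 1 (silt): t_1 = 10.5 × 0.11 / 0.04212 = 27.42 d
  layer 2 (weathered basalt): t_2 = 9.19 × 0.18 / 0.04212 = 39.28 d
Total t = Σ t_i = 66.70 days.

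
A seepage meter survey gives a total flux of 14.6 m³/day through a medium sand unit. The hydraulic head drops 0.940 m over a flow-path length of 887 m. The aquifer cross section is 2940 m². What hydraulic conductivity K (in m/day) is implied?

4.69

Hydraulic gradient i = Δh / L = 0.940 / 887 = 0.001060.
From Q = K·A·i, K = Q / (A·i) = 14.6 / (2940 × 0.001060) = 4.686 m/day.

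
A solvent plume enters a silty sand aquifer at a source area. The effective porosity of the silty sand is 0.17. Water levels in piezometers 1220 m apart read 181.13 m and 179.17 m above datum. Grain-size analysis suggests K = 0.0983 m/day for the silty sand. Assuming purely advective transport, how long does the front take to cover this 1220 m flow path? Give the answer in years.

Hydraulic gradient i = (181.13 − 179.17) / 1220 = 1.96 / 1220 = 0.001607.
Darcy flux q = K · i = 0.09830 × 0.001607 = 0.0001579 m/day.
Seepage velocity v = q / n_e = 0.0001579 / 0.17 = 0.0009290 m/day.
Travel time t = L / v = 1220 / 0.0009290 = 1.313e+06 days = 3596 years.

3600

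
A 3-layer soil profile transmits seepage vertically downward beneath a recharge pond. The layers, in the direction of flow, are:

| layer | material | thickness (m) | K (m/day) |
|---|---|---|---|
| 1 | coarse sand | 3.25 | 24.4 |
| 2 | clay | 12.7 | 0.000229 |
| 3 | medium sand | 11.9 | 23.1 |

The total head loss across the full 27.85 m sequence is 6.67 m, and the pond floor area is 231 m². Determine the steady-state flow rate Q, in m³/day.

0.0278

Flow is perpendicular to layering, so the layers act in series and the equivalent K is the thickness-weighted harmonic mean.
Total thickness L = 3.25 + 12.7 + 11.9 = 27.85 m.
Σ(b_i/K_i) = 3.25/24.4 + 12.7/0.000229 + 11.9/23.1 = 55459 d.
K_eq = L / Σ(b_i/K_i) = 27.85 / 55459 = 0.0005022 m/day.
Q = K_eq · A · (Δh/L) = 0.0005022 × 231 × (6.67/27.85) = 0.02778 m³/day.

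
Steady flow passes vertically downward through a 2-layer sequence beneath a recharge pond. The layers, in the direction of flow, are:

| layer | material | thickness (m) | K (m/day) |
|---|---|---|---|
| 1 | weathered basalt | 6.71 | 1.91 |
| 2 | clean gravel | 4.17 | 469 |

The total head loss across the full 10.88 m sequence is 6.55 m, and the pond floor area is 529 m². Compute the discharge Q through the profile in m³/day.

Flow is perpendicular to layering, so the layers act in series and the equivalent K is the thickness-weighted harmonic mean.
Total thickness L = 6.71 + 4.17 = 10.88 m.
Σ(b_i/K_i) = 6.71/1.91 + 4.17/469 = 3.522 d.
K_eq = L / Σ(b_i/K_i) = 10.88 / 3.522 = 3.089 m/day.
Q = K_eq · A · (Δh/L) = 3.089 × 529 × (6.55/10.88) = 983.8 m³/day.

984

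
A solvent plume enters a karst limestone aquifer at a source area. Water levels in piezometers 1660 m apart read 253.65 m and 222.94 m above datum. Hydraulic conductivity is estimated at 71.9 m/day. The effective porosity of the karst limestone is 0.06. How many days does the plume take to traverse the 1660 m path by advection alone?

74.9

Hydraulic gradient i = (253.65 − 222.94) / 1660 = 30.71 / 1660 = 0.01850.
Darcy flux q = K · i = 71.90 × 0.01850 = 1.330 m/day.
Seepage velocity v = q / n_e = 1.330 / 0.06 = 22.17 m/day.
Travel time t = L / v = 1660 / 22.17 = 74.88 days.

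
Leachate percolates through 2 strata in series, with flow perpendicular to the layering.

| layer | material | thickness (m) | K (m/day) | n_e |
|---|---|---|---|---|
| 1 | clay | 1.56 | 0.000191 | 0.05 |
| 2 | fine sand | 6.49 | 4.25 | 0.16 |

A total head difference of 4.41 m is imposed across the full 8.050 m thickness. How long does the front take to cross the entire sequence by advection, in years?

5.66

With flow normal to the layers, continuity requires the same specific discharge q through every layer.
Σ(b_i/K_i) = 1.56/0.000191 + 6.49/4.25 = 8169 d.
q = Δh / Σ(b_i/K_i) = 4.41 / 8169 = 0.0005398 m/day.
In each layer the seepage velocity is v_i = q/n_i, so the layer transit time is t_i = b_i·n_i / q:
  layer 1 (clay): t_1 = 1.56 × 0.05 / 0.0005398 = 144.5 d
  layer 2 (fine sand): t_2 = 6.49 × 0.16 / 0.0005398 = 1924 d
Total t = Σ t_i = 2068 days = 5.662 years.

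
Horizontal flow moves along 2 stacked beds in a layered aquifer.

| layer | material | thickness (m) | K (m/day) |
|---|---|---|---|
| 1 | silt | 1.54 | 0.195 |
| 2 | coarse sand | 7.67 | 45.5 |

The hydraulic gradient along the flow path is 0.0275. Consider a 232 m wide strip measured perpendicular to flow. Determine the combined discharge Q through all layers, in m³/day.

2230

Flow is parallel to layering, so each bed carries its own Darcy discharge and the transmissivities add.
Σ(K_i·b_i) = 0.195×1.54 + 45.5×7.67 = 349.3 m²/day.
Hydraulic gradient i = 0.0275.
Q = Σ(K_i·b_i) · W · i = 349.3 × 232 × 0.02750 = 2228 m³/day.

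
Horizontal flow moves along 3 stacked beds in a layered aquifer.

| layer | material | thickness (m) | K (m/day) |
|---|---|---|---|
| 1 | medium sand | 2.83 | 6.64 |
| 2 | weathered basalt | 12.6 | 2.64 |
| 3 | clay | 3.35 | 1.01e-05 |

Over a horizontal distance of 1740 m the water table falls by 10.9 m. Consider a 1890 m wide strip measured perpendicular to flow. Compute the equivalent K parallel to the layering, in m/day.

2.77

Flow is parallel to layering, so each bed carries its own Darcy discharge and the transmissivities add.
Σ(K_i·b_i) = 6.64×2.83 + 2.64×12.6 + 1.01e-05×3.35 = 52.06 m²/day.
Total thickness b = 18.78 m, so K_eq = Σ(K_i·b_i)/b = 2.772 m/day.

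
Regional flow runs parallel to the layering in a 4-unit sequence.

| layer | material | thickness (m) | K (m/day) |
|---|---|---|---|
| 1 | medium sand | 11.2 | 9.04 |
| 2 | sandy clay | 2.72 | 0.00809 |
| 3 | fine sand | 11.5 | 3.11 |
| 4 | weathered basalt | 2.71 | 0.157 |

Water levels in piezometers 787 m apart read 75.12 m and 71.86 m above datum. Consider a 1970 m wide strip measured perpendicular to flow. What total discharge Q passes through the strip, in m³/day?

Flow is parallel to layering, so each bed carries its own Darcy discharge and the transmissivities add.
Σ(K_i·b_i) = 9.04×11.2 + 0.00809×2.72 + 3.11×11.5 + 0.157×2.71 = 137.5 m²/day.
Hydraulic gradient i = (75.12 − 71.86) / 787 = 3.26 / 787 = 0.004142.
Q = Σ(K_i·b_i) · W · i = 137.5 × 1970 × 0.004142 = 1122 m³/day.

1120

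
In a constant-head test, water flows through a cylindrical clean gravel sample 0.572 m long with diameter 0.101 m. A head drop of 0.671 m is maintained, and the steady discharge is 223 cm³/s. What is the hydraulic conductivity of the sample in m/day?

2050

Cross-sectional area A = π·(d/2)² = π × (0.101/2)² = 0.008012 m².
Convert discharge: 223 cm³/s = 0.0002230 m³/s.
Darcy's law rearranged: K = Q·L / (A·Δh) = 0.0002230 × 0.572 / (0.008012 × 0.671) = 0.02373 m/s = 2050 m/day.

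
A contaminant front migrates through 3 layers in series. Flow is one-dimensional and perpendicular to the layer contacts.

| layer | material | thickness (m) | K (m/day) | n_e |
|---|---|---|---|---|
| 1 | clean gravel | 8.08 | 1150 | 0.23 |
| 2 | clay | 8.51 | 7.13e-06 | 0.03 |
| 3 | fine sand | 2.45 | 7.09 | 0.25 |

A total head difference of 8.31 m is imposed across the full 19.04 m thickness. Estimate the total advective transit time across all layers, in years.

With flow normal to the layers, continuity requires the same specific discharge q through every layer.
Σ(b_i/K_i) = 8.08/1150 + 8.51/7.13e-06 + 2.45/7.09 = 1.194e+06 d.
q = Δh / Σ(b_i/K_i) = 8.31 / 1.194e+06 = 6.962e-06 m/day.
In each layer the seepage velocity is v_i = q/n_i, so the layer transit time is t_i = b_i·n_i / q:
  layer 1 (clean gravel): t_1 = 8.08 × 0.23 / 6.962e-06 = 2.669e+05 d
  layer 2 (clay): t_2 = 8.51 × 0.03 / 6.962e-06 = 36668 d
  layer 3 (fine sand): t_3 = 2.45 × 0.25 / 6.962e-06 = 87972 d
Total t = Σ t_i = 3.916e+05 days = 1072 years.

1070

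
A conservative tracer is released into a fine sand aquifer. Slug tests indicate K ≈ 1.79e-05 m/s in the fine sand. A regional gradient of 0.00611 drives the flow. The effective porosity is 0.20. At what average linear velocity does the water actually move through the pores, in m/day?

0.0472

Convert K: 1.79e-05 m/s × 86400 = 1.547 m/day.
Hydraulic gradient i = 0.00611.
Darcy flux q = K · i = 1.547 × 0.006110 = 0.009449 m/day.
Seepage velocity v = q / n_e = 0.009449 / 0.20 = 0.04725 m/day.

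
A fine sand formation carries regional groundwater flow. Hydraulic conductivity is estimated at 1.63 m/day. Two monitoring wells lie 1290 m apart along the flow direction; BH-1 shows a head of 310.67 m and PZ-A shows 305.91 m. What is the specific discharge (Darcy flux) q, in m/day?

Hydraulic gradient i = (310.67 − 305.91) / 1290 = 4.76 / 1290 = 0.003690.
Specific discharge q = K · i = 1.630 × 0.003690 = 0.006015 m/day.

0.00601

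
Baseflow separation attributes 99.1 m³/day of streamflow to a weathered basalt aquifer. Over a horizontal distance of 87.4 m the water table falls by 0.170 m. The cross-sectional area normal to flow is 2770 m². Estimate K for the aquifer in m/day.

18.4

Hydraulic gradient i = Δh / L = 0.170 / 87.4 = 0.001945.
From Q = K·A·i, K = Q / (A·i) = 99.1 / (2770 × 0.001945) = 18.39 m/day.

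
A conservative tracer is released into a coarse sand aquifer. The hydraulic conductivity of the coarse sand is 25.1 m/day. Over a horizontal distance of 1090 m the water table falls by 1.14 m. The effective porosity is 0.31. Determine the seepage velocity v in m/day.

0.0847

Hydraulic gradient i = Δh / L = 1.14 / 1090 = 0.001046.
Darcy flux q = K · i = 25.10 × 0.001046 = 0.02625 m/day.
Seepage velocity v = q / n_e = 0.02625 / 0.31 = 0.08468 m/day.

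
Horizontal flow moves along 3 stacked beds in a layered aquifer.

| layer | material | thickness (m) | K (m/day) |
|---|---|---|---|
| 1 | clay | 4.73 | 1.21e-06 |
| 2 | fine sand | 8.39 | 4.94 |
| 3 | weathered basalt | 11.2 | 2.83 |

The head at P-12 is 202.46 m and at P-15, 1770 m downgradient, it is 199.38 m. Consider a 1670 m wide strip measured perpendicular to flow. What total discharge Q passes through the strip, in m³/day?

213

Flow is parallel to layering, so each bed carries its own Darcy discharge and the transmissivities add.
Σ(K_i·b_i) = 1.21e-06×4.73 + 4.94×8.39 + 2.83×11.2 = 73.14 m²/day.
Hydraulic gradient i = (202.46 − 199.38) / 1770 = 3.08 / 1770 = 0.001740.
Q = Σ(K_i·b_i) · W · i = 73.14 × 1670 × 0.001740 = 212.6 m³/day.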